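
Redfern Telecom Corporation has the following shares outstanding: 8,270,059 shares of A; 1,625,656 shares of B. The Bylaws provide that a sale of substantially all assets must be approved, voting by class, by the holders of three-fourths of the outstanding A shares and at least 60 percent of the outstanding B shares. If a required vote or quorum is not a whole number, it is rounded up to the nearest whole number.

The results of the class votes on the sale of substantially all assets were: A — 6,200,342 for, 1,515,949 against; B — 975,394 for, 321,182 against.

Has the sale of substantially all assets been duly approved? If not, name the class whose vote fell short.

Not approved — the A shares did not give the required vote.

A: 3/4 of 8270059 = 6202544.25, rounded up to 6202545; 6,202,545 required, 6,200,342 in favor — not approved.
B: 3/5 of 1625656 = 975393.60, rounded up to 975394; 975,394 required, 975,394 in favor — approved.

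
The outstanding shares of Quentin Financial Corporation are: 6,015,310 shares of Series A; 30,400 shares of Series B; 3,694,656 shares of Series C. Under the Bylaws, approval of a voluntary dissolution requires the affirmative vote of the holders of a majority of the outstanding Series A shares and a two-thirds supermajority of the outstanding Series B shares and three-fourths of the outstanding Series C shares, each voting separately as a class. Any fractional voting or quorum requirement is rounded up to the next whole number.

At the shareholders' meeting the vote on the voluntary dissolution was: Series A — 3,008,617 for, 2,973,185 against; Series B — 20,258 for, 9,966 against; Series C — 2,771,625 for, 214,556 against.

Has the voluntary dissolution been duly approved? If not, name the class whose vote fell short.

Series A: a majority of 6015310 is 3007656; 3,007,656 required, 3,008,617 in favor — approved.
Series B: 2/3 of 30400 = 20266.67, rounded up to 20267; 20,267 required, 20,258 in favor — not approved.
Series C: 3/4 of 3694656 = 2770992; 2,770,992 required, 2,771,625 in favor — approved.

Not approved — the Series B shares did not give the required vote.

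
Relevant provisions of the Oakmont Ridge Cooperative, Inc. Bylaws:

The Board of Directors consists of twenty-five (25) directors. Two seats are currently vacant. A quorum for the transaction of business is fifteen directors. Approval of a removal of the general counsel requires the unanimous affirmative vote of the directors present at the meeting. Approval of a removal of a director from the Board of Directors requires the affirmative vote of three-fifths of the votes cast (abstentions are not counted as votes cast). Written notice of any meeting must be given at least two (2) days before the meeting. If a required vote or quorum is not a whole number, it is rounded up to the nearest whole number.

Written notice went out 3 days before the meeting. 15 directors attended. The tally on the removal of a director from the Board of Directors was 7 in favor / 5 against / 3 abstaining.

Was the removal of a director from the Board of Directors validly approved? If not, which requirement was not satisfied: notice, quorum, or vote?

Invalid — vote requirement not satisfied.

Notice: 3 days given; 2 required (3 ≥ 2). Satisfied.
Quorum: 15 present; quorum is 15. Satisfied.
Vote: the removal of a director from the Board of Directors requires three-fifths of the votes cast (15 present − 3 abstaining = 12). 3/5 of 12 = 7.20, rounded up to 8, so 8 affirmative votes are needed; 7 voted in favor. Not satisfied.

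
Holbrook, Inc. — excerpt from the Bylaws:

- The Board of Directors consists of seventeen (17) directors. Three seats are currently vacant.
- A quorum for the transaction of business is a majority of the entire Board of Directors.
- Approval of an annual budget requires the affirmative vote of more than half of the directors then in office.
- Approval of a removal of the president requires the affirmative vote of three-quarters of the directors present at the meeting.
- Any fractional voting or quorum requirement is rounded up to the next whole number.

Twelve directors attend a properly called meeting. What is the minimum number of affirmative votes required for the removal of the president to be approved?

9

The removal of the president requires three-fourths of the directors present (12).
3/4 of 12 = 9.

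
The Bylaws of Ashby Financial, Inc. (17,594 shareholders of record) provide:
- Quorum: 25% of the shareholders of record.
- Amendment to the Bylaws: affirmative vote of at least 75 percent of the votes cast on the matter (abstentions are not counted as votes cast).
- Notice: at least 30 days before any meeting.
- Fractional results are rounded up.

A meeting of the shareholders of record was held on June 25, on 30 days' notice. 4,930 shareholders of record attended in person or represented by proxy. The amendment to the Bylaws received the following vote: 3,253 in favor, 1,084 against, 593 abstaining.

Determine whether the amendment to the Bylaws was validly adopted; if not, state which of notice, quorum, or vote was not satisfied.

Valid — all requirements satisfied.

Notice: 30 days given; 30 required. Satisfied.
Quorum: 25% of 17,594 = 4,398.50, rounded up to 4,399; 4,930 present. Satisfied.
Vote: requires three-fourths of the votes cast (4,930 − 593 abstaining = 4,337); 3/4 of 4337 = 3252.75, rounded up to 3253, so 3,253 needed; 3,253 in favor. Satisfied.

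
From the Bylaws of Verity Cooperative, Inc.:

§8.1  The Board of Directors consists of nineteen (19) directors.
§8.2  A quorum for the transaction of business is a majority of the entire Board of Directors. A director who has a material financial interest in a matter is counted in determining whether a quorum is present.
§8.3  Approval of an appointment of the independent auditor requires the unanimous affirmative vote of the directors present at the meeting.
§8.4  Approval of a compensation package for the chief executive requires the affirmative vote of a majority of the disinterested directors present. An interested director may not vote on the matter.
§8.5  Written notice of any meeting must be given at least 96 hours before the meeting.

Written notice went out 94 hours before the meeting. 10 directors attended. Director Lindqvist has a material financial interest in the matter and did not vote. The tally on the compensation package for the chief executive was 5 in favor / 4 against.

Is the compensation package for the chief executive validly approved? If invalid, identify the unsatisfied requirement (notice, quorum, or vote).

Notice: 94 hours given; 96 required (94 < 96). Not satisfied.
Quorum: 10 present (interested directors count toward quorum); quorum is 10. Satisfied.
Vote: the compensation package for the chief executive requires a majority of the disinterested directors present (10 − 1 = 9). A majority of 9 is 5, so 5 affirmative votes are needed; 5 voted in favor. Satisfied.

Invalid — notice requirement not satisfied.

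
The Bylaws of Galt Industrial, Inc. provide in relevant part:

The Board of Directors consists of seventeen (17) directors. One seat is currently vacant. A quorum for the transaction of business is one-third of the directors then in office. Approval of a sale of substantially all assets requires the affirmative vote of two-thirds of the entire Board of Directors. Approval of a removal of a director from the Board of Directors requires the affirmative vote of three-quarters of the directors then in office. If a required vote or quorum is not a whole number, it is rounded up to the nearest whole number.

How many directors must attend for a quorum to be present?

6

1/3 of 16 = 5.33, rounded up to 6.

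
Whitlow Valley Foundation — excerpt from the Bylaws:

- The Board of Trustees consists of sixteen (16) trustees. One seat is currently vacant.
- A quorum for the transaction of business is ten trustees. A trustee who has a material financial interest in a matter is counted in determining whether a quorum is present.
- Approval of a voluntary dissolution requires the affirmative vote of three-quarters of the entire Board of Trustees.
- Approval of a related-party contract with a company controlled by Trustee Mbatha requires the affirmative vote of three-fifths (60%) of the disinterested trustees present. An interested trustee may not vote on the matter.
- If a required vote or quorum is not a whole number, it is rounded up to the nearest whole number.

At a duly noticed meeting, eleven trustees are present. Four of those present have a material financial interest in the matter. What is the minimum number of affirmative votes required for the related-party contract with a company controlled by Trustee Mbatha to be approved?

The related-party contract with a company controlled by Trustee Mbatha requires three-fifths of the disinterested trustees present (11 − 4 = 7).
3/5 of 7 = 4.20, rounded up to 5.

5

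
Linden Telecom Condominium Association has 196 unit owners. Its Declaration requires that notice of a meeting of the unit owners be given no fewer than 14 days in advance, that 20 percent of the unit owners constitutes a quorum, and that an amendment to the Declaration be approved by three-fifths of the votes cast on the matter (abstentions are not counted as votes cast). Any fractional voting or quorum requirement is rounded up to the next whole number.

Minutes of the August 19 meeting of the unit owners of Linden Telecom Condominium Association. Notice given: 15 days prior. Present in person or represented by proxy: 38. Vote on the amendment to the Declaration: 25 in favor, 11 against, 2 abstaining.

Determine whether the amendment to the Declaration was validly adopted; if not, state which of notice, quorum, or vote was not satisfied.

Notice: 15 days given; 14 required. Satisfied.
Quorum: 20% of 196 = 39.20, rounded up to 40; 38 present. Not satisfied.
Vote: requires three-fifths of the votes cast (38 − 2 abstaining = 36); 3/5 of 36 = 21.60, rounded up to 22, so 22 needed; 25 in favor. Satisfied.

Invalid — quorum requirement not satisfied.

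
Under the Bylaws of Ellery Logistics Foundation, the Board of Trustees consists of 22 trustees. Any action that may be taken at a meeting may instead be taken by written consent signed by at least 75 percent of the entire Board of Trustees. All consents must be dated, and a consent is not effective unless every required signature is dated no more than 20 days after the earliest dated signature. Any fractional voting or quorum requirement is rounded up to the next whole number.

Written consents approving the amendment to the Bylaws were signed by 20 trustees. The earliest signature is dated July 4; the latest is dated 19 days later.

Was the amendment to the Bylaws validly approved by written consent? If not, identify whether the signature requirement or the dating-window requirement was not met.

Signatures required: at least 75 percent of 22 — 3/4 of 22 = 16.50, rounded up to 17, so 17 needed; 20 signed. Sufficient.
Dating window: the latest signature is 19 days after the earliest; the limit is 20 days. Within the window.

Effective — both the signature and dating-window requirements are satisfied.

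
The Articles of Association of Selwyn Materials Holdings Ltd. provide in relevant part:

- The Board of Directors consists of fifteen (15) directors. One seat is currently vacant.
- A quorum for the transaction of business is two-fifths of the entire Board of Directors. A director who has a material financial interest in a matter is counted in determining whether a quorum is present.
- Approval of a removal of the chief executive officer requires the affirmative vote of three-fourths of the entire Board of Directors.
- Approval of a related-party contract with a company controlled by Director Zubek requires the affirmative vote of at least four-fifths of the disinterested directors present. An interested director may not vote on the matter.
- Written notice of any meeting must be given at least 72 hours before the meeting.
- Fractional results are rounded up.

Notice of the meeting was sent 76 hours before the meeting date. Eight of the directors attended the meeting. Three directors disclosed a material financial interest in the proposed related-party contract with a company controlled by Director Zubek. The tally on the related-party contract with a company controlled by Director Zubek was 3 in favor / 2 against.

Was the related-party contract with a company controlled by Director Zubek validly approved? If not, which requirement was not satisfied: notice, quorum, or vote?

Notice: 76 hours given; 72 required (76 ≥ 72). Satisfied.
Quorum: 8 present (interested directors count toward quorum); quorum is 6. Satisfied.
Vote: the related-party contract with a company controlled by Director Zubek requires four-fifths of the disinterested directors present (8 − 3 = 5). 4/5 of 5 = 4, so 4 affirmative votes are needed; 3 voted in favor. Not satisfied.

Invalid — vote requirement not satisfied.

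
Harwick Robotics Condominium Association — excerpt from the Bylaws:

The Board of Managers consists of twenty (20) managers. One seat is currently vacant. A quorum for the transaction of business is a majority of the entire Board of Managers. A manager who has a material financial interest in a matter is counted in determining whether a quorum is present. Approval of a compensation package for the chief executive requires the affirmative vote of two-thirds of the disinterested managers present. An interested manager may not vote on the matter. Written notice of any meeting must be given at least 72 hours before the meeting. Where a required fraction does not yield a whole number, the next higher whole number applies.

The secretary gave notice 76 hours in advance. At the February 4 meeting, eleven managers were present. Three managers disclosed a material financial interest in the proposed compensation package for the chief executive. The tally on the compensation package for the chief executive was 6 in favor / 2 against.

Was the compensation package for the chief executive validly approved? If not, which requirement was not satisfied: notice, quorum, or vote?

Notice: 76 hours given; 72 required (76 ≥ 72). Satisfied.
Quorum: 11 present (interested managers count toward quorum); quorum is 11. Satisfied.
Vote: the compensation package for the chief executive requires two-thirds of the disinterested managers present (11 − 3 = 8). 2/3 of 8 = 5.33, rounded up to 6, so 6 affirmative votes are needed; 6 voted in favor. Satisfied.

Valid — all requirements satisfied.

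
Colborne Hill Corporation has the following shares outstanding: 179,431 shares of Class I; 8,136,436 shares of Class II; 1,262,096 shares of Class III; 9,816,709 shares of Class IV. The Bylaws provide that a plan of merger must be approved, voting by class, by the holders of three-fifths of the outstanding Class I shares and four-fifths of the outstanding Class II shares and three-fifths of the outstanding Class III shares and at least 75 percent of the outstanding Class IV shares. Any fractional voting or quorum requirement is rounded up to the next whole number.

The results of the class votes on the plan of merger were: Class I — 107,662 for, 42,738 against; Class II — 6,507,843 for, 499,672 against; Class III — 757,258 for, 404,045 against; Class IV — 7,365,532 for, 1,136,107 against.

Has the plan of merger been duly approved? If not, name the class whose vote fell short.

Class I: 3/5 of 179431 = 107658.60, rounded up to 107659; 107,659 required, 107,662 in favor — approved.
Class II: 4/5 of 8136436 = 6509148.80, rounded up to 6509149; 6,509,149 required, 6,507,843 in favor — not approved.
Class III: 3/5 of 1262096 = 757257.60, rounded up to 757258; 757,258 required, 757,258 in favor — approved.
Class IV: 3/4 of 9816709 = 7362531.75, rounded up to 7362532; 7,362,532 required, 7,365,532 in favor — approved.

Not approved — the Class II shares did not give the required vote.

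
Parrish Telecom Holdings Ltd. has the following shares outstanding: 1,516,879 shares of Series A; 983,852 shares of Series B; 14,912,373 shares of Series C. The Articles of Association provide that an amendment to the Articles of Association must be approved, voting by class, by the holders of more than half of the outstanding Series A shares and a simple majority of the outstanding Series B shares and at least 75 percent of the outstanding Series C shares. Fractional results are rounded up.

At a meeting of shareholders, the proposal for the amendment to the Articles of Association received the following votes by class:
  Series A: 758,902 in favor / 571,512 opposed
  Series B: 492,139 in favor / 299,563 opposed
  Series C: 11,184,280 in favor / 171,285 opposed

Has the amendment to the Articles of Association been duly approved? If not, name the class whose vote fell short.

Series A: a majority of 1516879 is 758440; 758,440 required, 758,902 in favor — approved.
Series B: a majority of 983852 is 491927; 491,927 required, 492,139 in favor — approved.
Series C: 3/4 of 14912373 = 11184279.75, rounded up to 11184280; 11,184,280 required, 11,184,280 in favor — approved.

Approved — every class gave the required vote.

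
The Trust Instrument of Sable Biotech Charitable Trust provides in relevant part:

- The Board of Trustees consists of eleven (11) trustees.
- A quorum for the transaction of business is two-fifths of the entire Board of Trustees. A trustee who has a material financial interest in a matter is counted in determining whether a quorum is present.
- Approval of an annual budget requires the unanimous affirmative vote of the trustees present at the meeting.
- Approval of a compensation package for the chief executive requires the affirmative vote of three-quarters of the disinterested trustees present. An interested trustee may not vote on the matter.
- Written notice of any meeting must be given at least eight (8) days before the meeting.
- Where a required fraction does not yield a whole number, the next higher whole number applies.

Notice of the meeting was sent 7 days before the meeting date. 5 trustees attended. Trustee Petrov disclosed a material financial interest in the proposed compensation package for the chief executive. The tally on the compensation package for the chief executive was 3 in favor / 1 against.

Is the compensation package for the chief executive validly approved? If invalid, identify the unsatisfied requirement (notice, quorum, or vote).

Notice: 7 days given; 8 required (7 < 8). Not satisfied.
Quorum: 5 present (interested trustees count toward quorum); quorum is 5. Satisfied.
Vote: the compensation package for the chief executive requires three-fourths of the disinterested trustees present (5 − 1 = 4). 3/4 of 4 = 3, so 3 affirmative votes are needed; 3 voted in favor. Satisfied.

Invalid — notice requirement not satisfied.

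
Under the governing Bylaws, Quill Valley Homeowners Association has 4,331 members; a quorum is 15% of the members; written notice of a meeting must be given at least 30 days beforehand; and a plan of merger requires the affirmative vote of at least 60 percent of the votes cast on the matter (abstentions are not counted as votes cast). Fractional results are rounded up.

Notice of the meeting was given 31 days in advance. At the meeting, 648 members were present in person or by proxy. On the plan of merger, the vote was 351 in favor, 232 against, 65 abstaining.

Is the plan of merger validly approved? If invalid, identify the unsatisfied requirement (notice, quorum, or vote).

Invalid — quorum requirement not satisfied.

Notice: 31 days given; 30 required. Satisfied.
Quorum: 15% of 4,331 = 649.65, rounded up to 650; 648 present. Not satisfied.
Vote: requires three-fifths of the votes cast (648 − 65 abstaining = 583); 3/5 of 583 = 349.80, rounded up to 350, so 350 needed; 351 in favor. Satisfied.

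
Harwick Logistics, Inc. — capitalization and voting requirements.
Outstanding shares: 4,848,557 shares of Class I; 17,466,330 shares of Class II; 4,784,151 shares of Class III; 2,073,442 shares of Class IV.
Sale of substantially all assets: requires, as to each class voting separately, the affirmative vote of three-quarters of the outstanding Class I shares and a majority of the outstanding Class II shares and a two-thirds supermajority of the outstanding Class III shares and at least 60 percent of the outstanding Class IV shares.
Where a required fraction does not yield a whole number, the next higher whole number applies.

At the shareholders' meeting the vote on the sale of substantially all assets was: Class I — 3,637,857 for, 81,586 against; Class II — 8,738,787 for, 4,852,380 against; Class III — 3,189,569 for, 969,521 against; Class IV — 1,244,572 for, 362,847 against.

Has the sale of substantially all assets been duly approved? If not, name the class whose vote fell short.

Approved — every class gave the required vote.

Class I: 3/4 of 4848557 = 3636417.75, rounded up to 3636418; 3,636,418 required, 3,637,857 in favor — approved.
Class II: a majority of 17466330 is 8733166; 8,733,166 required, 8,738,787 in favor — approved.
Class III: 2/3 of 4784151 = 3189434; 3,189,434 required, 3,189,569 in favor — approved.
Class IV: 3/5 of 2073442 = 1244065.20, rounded up to 1244066; 1,244,066 required, 1,244,572 in favor — approved.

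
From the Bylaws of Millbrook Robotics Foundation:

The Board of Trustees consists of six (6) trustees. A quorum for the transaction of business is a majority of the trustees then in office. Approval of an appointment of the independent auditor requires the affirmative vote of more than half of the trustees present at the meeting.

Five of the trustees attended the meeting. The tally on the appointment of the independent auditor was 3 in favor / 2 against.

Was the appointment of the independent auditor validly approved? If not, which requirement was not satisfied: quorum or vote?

Quorum: 5 present; quorum is 4. Satisfied.
Vote: the appointment of the independent auditor requires a majority of the trustees present (5). A majority of 5 is 3, so 3 affirmative votes are needed; 3 voted in favor. Satisfied.

Valid — all requirements satisfied.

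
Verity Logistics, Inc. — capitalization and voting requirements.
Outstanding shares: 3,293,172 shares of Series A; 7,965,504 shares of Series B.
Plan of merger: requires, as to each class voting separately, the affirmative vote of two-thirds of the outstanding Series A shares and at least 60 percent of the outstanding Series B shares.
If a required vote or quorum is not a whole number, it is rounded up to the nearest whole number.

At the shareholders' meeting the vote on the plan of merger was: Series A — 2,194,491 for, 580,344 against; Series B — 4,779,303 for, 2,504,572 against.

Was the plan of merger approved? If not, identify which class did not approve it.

Series A: 2/3 of 3293172 = 2195448; 2,195,448 required, 2,194,491 in favor — not approved.
Series B: 3/5 of 7965504 = 4779302.40, rounded up to 4779303; 4,779,303 required, 4,779,303 in favor — approved.

Not approved — the Series A shares did not give the required vote.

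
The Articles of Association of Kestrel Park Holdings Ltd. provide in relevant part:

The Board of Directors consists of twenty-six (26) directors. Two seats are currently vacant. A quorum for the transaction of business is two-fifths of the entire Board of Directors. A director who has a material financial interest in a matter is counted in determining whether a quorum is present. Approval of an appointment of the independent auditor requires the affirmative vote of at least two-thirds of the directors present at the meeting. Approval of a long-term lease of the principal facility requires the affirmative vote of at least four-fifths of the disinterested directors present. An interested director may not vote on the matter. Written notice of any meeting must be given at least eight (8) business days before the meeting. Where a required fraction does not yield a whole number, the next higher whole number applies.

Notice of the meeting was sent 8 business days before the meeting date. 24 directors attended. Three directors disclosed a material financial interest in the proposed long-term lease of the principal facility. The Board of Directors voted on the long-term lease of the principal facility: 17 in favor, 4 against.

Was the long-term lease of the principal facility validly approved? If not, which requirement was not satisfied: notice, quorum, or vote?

Valid — all requirements satisfied.

Notice: 8 business days given; 8 required (8 ≥ 8). Satisfied.
Quorum: 24 present (interested directors count toward quorum); quorum is 11. Satisfied.
Vote: the long-term lease of the principal facility requires four-fifths of the disinterested directors present (24 − 3 = 21). 4/5 of 21 = 16.80, rounded up to 17, so 17 affirmative votes are needed; 17 voted in favor. Satisfied.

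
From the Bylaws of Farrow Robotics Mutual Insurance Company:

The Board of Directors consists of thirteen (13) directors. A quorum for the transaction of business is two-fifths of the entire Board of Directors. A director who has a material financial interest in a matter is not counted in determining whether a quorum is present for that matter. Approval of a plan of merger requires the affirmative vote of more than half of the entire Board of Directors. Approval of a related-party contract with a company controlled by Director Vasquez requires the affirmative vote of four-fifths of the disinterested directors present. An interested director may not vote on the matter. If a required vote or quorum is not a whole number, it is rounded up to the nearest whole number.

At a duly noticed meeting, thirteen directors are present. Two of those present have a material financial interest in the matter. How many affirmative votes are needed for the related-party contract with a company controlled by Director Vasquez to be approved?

The related-party contract with a company controlled by Director Vasquez requires four-fifths of the disinterested directors present (13 − 2 = 11).
4/5 of 11 = 8.80, rounded up to 9.

9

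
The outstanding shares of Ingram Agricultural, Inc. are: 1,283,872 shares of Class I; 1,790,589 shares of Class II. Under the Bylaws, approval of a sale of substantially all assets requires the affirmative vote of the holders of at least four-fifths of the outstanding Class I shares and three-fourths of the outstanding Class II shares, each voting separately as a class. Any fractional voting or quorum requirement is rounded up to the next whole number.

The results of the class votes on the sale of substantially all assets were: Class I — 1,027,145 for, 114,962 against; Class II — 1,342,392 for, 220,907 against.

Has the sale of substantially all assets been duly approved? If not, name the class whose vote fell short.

Class I: 4/5 of 1283872 = 1027097.60, rounded up to 1027098; 1,027,098 required, 1,027,145 in favor — approved.
Class II: 3/4 of 1790589 = 1342941.75, rounded up to 1342942; 1,342,942 required, 1,342,392 in favor — not approved.

Not approved — the Class II shares did not give the required vote.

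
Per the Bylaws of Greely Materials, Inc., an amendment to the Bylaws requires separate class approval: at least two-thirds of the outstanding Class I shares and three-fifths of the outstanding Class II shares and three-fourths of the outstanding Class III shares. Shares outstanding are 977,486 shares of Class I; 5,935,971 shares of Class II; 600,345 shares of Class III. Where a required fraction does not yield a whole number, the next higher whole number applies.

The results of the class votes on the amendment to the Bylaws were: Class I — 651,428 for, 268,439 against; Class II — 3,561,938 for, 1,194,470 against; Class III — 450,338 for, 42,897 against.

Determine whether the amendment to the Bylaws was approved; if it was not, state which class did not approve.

Not approved — the Class I shares did not give the required vote.

Class I: 2/3 of 977486 = 651657.33, rounded up to 651658; 651,658 required, 651,428 in favor — not approved.
Class II: 3/5 of 5935971 = 3561582.60, rounded up to 3561583; 3,561,583 required, 3,561,938 in favor — approved.
Class III: 3/4 of 600345 = 450258.75, rounded up to 450259; 450,259 required, 450,338 in favor — approved.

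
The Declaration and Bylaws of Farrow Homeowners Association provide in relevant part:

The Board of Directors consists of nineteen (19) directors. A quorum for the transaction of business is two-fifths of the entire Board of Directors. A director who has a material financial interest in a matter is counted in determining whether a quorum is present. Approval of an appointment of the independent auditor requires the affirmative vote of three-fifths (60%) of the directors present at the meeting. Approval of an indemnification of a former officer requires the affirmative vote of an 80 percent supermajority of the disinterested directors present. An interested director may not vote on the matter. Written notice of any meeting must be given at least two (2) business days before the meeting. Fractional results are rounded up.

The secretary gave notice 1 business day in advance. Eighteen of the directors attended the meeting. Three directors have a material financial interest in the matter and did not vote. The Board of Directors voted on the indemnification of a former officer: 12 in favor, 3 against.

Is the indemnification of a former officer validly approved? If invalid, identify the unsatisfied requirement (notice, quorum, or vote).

Invalid — notice requirement not satisfied.

Notice: 1 business day given; 2 required (1 < 2). Not satisfied.
Quorum: 18 present (interested directors count toward quorum); quorum is 8. Satisfied.
Vote: the indemnification of a former officer requires four-fifths of the disinterested directors present (18 − 3 = 15). 4/5 of 15 = 12, so 12 affirmative votes are needed; 12 voted in favor. Satisfied.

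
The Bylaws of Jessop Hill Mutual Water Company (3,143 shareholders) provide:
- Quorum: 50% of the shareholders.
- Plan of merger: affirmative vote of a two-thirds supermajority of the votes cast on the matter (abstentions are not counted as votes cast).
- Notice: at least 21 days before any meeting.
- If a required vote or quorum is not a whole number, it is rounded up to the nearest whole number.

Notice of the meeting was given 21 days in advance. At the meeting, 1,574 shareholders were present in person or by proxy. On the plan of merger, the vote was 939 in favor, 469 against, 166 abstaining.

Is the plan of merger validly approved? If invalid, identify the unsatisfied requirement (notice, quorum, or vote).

Valid — all requirements satisfied.

Notice: 21 days given; 21 required. Satisfied.
Quorum: 50% of 3,143 = 1,571.50, rounded up to 1,572; 1,574 present. Satisfied.
Vote: requires two-thirds of the votes cast (1,574 − 166 abstaining = 1,408); 2/3 of 1408 = 938.67, rounded up to 939, so 939 needed; 939 in favor. Satisfied.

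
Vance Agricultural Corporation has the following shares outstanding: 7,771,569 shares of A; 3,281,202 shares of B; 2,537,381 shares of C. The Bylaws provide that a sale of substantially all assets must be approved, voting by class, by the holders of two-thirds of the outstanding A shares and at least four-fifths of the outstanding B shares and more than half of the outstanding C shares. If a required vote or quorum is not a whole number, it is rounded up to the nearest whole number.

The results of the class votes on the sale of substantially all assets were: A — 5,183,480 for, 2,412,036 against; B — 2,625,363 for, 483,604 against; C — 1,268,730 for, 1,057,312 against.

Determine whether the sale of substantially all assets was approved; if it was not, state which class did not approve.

A: 2/3 of 7771569 = 5181046; 5,181,046 required, 5,183,480 in favor — approved.
B: 4/5 of 3281202 = 2624961.60, rounded up to 2624962; 2,624,962 required, 2,625,363 in favor — approved.
C: a majority of 2537381 is 1268691; 1,268,691 required, 1,268,730 in favor — approved.

Approved — every class gave the required vote.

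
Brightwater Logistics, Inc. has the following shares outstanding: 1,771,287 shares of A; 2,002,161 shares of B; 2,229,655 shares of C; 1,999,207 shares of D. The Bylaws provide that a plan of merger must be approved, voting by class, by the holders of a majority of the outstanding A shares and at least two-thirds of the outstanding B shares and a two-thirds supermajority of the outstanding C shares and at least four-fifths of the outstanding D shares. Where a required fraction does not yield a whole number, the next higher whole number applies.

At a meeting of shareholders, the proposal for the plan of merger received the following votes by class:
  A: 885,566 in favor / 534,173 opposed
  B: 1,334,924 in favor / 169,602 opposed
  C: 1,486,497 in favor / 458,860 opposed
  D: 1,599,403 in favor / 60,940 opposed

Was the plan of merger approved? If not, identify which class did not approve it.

Not approved — the A shares did not give the required vote.

A: a majority of 1771287 is 885644; 885,644 required, 885,566 in favor — not approved.
B: 2/3 of 2002161 = 1334774; 1,334,774 required, 1,334,924 in favor — approved.
C: 2/3 of 2229655 = 1486436.67, rounded up to 1486437; 1,486,437 required, 1,486,497 in favor — approved.
D: 4/5 of 1999207 = 1599365.60, rounded up to 1599366; 1,599,366 required, 1,599,403 in favor — approved.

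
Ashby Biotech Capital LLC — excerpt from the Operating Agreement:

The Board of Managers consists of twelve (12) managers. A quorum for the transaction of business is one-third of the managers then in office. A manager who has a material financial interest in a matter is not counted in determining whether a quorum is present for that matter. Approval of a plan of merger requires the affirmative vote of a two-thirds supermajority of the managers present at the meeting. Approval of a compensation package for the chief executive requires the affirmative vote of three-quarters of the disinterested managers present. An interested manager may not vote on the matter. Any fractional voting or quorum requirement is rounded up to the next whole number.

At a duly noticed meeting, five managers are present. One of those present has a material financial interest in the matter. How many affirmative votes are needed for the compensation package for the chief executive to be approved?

3

The compensation package for the chief executive requires three-fourths of the disinterested managers present (5 − 1 = 4).
3/4 of 4 = 3.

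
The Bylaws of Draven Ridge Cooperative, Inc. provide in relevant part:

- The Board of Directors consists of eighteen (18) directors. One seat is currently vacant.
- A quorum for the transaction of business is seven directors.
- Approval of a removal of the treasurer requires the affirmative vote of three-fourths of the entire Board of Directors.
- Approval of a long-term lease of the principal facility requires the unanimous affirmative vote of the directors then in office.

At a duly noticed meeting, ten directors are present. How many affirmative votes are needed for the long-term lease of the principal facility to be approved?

17

The long-term lease of the principal facility requires the unanimous vote of the directors then in office (17).
Unanimous means all 17.
(Only 10 can vote, so the long-term lease of the principal facility cannot pass at this meeting, but the required vote is still 17.)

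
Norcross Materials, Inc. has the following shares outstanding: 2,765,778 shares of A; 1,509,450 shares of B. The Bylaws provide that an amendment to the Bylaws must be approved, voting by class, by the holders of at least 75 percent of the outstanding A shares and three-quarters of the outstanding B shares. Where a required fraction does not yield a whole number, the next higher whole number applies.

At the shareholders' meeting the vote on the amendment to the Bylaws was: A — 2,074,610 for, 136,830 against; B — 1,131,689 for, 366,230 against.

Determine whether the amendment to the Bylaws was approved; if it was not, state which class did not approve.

A: 3/4 of 2765778 = 2074333.50, rounded up to 2074334; 2,074,334 required, 2,074,610 in favor — approved.
B: 3/4 of 1509450 = 1132087.50, rounded up to 1132088; 1,132,088 required, 1,131,689 in favor — not approved.

Not approved — the B shares did not give the required vote.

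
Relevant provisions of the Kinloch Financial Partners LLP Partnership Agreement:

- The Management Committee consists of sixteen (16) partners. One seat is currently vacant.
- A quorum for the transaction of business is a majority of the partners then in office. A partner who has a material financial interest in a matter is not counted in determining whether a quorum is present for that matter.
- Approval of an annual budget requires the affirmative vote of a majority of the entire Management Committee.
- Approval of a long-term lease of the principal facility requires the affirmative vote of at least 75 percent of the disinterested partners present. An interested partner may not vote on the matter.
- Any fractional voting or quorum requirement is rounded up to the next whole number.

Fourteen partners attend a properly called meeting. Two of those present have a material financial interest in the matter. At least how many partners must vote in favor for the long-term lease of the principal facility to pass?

The long-term lease of the principal facility requires three-fourths of the disinterested partners present (14 − 2 = 12).
3/4 of 12 = 9.

9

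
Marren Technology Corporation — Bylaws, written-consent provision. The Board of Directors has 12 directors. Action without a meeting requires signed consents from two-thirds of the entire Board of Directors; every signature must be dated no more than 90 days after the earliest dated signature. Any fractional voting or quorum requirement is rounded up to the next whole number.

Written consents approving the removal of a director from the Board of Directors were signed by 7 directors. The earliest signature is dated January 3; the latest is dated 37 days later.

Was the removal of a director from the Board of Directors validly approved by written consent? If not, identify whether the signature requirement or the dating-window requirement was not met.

Signatures required: two-thirds of 12 — 2/3 of 12 = 8, so 8 needed; 7 signed. Insufficient.
Dating window: the latest signature is 37 days after the earliest; the limit is 90 days. Within the window.

Not effective — insufficient signatures.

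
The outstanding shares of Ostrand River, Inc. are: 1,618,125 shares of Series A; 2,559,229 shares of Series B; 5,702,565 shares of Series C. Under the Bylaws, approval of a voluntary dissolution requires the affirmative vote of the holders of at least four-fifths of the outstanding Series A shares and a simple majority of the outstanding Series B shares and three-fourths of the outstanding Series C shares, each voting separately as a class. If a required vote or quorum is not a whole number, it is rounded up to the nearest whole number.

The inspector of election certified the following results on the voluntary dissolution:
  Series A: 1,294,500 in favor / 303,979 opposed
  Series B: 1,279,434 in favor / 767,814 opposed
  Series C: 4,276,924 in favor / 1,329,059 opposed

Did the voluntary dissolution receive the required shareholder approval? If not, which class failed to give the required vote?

Not approved — the Series B shares did not give the required vote.

Series A: 4/5 of 1618125 = 1294500; 1,294,500 required, 1,294,500 in favor — approved.
Series B: a majority of 2559229 is 1279615; 1,279,615 required, 1,279,434 in favor — not approved.
Series C: 3/4 of 5702565 = 4276923.75, rounded up to 4276924; 4,276,924 required, 4,276,924 in favor — approved.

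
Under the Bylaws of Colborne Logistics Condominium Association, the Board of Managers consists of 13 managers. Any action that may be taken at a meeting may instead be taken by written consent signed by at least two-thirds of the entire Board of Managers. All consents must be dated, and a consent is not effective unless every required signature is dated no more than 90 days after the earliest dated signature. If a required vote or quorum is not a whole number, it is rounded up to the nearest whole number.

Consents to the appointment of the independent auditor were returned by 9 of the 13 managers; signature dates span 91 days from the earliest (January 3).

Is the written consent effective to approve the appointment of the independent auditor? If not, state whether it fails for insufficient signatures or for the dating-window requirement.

Signatures required: at least two-thirds of 13 — 2/3 of 13 = 8.67, rounded up to 9, so 9 needed; 9 signed. Sufficient.
Dating window: the latest signature is 91 days after the earliest; the limit is 90 days. Outside the window.

Not effective — dating-window requirement not satisfied.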